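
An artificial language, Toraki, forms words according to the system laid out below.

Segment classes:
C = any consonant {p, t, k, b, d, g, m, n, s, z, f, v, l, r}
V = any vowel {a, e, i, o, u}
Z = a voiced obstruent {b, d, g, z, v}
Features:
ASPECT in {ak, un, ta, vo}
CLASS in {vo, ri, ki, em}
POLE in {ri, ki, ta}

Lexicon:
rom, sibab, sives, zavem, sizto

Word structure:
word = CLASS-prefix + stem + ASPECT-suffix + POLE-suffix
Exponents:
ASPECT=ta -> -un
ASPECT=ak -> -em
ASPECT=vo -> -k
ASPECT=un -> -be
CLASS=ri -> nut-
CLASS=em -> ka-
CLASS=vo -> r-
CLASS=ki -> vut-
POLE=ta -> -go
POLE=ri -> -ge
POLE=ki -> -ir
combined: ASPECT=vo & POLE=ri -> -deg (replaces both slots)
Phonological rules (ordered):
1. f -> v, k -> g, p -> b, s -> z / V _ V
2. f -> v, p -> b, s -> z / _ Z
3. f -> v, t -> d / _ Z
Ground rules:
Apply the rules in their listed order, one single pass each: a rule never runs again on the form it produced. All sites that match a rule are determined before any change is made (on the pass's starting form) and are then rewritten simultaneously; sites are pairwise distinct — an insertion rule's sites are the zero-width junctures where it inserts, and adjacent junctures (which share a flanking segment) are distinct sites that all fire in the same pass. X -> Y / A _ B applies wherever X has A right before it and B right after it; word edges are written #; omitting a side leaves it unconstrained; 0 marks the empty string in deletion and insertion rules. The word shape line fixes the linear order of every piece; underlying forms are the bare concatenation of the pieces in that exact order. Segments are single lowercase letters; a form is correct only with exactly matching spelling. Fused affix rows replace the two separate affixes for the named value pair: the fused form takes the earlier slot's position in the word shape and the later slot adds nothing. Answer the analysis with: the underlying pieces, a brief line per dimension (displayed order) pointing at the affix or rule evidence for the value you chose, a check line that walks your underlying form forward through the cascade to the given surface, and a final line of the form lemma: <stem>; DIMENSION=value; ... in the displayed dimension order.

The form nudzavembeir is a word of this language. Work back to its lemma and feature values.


underlying: nut-zavem-be-ir
ASPECT=un - signalled by the affix -be
CLASS=ri - signalled by the affix nut-
POLE=ki - signalled by the affix -ir
check: nutzavembeir -> nutzavembeir -> nutzavembeir -> nudzavembeir
lemma: zavem; ASPECT=un; CLASS=ri; POLE=ki


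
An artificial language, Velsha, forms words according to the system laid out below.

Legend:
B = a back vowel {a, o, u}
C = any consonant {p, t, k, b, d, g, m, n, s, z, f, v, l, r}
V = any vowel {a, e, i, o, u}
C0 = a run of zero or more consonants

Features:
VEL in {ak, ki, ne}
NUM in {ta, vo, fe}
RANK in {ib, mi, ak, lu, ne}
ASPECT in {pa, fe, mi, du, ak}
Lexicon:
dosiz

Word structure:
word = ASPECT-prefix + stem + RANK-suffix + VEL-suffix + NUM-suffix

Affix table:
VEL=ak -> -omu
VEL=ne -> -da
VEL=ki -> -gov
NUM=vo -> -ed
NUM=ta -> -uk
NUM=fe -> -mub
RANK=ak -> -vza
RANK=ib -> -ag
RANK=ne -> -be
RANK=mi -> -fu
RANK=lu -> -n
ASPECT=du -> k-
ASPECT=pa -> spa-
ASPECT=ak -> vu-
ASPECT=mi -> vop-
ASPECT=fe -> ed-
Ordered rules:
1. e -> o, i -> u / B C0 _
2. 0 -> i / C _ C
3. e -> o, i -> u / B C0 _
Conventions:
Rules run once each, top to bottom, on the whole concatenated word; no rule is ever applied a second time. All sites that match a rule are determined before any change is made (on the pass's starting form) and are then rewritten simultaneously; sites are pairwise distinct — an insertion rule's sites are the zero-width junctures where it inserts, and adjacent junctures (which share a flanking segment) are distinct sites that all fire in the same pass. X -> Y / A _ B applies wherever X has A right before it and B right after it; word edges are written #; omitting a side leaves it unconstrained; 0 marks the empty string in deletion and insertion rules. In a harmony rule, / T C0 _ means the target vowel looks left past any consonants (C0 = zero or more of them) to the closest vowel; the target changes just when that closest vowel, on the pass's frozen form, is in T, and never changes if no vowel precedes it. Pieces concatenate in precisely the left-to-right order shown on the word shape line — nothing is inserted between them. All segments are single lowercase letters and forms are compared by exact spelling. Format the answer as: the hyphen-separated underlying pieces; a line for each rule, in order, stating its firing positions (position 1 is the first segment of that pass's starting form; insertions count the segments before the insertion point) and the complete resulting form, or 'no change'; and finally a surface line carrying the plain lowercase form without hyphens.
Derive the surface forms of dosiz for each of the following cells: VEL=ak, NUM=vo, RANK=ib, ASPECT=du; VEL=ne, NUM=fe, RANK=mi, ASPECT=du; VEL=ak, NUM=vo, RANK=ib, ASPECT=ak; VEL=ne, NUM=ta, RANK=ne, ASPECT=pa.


cell VEL=ak, NUM=vo, RANK=ib, ASPECT=du:
underlying: k-dosiz-ag-omu-ed
1. e -> o, i -> u / B C0 _: fires at position(s) 5, 12: kdosuzagomuod
2. 0 -> i / C _ C: inserts after position(s) 1: kidosuzagomuod
3. e -> o, i -> u / B C0 _: no change
surface: kidosuzagomuod

cell VEL=ne, NUM=fe, RANK=mi, ASPECT=du:
underlying: k-dosiz-fu-da-mub
1. e -> o, i -> u / B C0 _: fires at position(s) 5: kdosuzfudamub
2. 0 -> i / C _ C: inserts after position(s) 1, 6: kidosuzifudamub
3. e -> o, i -> u / B C0 _: fires at position(s) 8: kidosuzufudamub
surface: kidosuzufudamub

cell VEL=ak, NUM=vo, RANK=ib, ASPECT=ak:
underlying: vu-dosiz-ag-omu-ed
1. e -> o, i -> u / B C0 _: fires at position(s) 6, 13: vudosuzagomuod
2. 0 -> i / C _ C: no change
3. e -> o, i -> u / B C0 _: no change
surface: vudosuzagomuod

cell VEL=ne, NUM=ta, RANK=ne, ASPECT=pa:
underlying: spa-dosiz-be-da-uk
1. e -> o, i -> u / B C0 _: fires at position(s) 7: spadosuzbedauk
2. 0 -> i / C _ C: inserts after position(s) 1, 8: sipadosuzibedauk
3. e -> o, i -> u / B C0 _: fires at position(s) 10: sipadosuzubedauk
surface: sipadosuzubedauk


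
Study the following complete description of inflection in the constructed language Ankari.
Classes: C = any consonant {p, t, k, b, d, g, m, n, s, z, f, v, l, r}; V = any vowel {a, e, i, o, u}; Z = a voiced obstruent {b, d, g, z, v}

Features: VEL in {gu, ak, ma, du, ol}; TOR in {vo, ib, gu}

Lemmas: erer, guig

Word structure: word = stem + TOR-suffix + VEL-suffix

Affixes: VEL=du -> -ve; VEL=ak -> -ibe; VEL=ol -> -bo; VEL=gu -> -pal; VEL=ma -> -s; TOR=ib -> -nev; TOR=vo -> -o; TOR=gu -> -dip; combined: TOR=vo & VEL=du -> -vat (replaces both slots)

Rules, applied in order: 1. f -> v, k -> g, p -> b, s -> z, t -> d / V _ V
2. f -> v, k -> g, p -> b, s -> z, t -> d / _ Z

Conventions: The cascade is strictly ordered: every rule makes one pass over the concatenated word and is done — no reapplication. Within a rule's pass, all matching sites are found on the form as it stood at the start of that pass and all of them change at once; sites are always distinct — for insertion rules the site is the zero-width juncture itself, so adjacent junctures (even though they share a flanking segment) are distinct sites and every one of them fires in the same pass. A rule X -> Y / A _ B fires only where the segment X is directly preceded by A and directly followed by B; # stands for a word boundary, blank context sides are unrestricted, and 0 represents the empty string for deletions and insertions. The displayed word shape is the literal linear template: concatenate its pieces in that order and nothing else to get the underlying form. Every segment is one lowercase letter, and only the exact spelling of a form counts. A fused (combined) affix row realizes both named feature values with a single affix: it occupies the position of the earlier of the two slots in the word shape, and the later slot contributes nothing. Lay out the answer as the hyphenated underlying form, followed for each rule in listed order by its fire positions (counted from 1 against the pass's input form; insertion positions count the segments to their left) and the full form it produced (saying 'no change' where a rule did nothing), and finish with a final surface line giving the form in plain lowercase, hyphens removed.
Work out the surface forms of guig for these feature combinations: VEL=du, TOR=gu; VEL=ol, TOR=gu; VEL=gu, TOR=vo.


cell VEL=du, TOR=gu:
underlying: guig-dip-ve
1. f -> v, k -> g, p -> b, s -> z, t -> d / V _ V: no change
2. f -> v, k -> g, p -> b, s -> z, t -> d / _ Z: fires at position(s) 7: guigdibve
surface: guigdibve

cell VEL=ol, TOR=gu:
underlying: guig-dip-bo
1. f -> v, k -> g, p -> b, s -> z, t -> d / V _ V: no change
2. f -> v, k -> g, p -> b, s -> z, t -> d / _ Z: fires at position(s) 7: guigdibbo
surface: guigdibbo

cell VEL=gu, TOR=vo:
underlying: guig-o-pal
1. f -> v, k -> g, p -> b, s -> z, t -> d / V _ V: fires at position(s) 6: guigobal
2. f -> v, k -> g, p -> b, s -> z, t -> d / _ Z: no change
surface: guigobal


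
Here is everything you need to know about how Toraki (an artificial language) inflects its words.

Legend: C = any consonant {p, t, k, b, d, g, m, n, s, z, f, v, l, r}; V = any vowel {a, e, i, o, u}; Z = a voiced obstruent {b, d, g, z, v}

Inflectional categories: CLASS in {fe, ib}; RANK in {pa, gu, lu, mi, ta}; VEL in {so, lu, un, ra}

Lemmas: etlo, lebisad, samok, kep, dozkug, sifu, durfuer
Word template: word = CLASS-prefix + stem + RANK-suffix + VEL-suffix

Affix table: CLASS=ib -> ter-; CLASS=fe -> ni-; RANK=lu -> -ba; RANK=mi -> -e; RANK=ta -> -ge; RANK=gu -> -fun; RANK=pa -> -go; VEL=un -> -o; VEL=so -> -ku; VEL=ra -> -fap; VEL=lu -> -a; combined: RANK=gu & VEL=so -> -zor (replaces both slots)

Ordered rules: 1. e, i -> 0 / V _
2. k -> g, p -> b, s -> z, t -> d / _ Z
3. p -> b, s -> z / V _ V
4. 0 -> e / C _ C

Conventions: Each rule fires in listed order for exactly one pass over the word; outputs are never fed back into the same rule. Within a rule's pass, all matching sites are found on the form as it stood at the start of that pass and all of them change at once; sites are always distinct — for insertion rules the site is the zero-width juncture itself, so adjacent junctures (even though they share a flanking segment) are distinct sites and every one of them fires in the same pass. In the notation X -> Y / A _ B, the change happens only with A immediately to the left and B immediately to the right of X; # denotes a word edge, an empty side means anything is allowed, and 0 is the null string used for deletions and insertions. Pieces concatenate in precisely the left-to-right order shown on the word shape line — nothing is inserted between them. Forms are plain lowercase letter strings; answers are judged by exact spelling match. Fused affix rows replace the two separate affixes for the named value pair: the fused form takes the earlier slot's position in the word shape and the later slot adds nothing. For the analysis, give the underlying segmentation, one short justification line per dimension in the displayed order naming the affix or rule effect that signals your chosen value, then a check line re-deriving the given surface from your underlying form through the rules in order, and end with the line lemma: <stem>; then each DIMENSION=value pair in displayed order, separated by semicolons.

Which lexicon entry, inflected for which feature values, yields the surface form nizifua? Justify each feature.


underlying: ni-sifu-e-a
CLASS=fe - signalled by the affix ni-
RANK=mi - signalled by the affix -e
VEL=lu - signalled by the affix -a
check: nisifuea -> nisifua -> nisifua -> nizifua -> nizifua
lemma: sifu; CLASS=fe; RANK=mi; VEL=lu


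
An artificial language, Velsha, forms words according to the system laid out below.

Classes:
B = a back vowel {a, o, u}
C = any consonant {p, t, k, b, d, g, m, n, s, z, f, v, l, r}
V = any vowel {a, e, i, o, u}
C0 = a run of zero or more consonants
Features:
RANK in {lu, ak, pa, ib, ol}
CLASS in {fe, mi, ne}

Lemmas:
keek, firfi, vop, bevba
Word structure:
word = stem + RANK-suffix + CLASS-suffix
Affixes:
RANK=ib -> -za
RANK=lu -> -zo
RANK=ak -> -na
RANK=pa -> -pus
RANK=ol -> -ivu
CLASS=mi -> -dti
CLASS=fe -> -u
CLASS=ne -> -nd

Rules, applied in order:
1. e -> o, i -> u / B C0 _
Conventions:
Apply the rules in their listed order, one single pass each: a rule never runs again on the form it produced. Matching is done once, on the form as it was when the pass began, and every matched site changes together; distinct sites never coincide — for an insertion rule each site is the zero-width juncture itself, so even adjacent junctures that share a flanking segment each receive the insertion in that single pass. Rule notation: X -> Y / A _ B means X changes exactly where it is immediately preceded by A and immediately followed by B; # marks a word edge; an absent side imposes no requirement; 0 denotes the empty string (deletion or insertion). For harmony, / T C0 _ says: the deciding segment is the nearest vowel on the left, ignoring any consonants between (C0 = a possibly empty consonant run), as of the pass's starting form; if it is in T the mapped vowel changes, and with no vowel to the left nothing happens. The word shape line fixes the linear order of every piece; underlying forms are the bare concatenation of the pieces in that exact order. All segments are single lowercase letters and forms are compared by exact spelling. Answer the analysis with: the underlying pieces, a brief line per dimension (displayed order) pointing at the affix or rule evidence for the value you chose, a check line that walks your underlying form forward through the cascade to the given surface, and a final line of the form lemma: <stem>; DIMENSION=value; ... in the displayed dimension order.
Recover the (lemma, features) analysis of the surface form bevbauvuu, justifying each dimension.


underlying: bevba-ivu-u
RANK=ol - signalled by the affix -ivu
CLASS=fe - signalled by the affix -u
check: bevbaivuu -> bevbauvuu
lemma: bevba; RANK=ol; CLASS=fe


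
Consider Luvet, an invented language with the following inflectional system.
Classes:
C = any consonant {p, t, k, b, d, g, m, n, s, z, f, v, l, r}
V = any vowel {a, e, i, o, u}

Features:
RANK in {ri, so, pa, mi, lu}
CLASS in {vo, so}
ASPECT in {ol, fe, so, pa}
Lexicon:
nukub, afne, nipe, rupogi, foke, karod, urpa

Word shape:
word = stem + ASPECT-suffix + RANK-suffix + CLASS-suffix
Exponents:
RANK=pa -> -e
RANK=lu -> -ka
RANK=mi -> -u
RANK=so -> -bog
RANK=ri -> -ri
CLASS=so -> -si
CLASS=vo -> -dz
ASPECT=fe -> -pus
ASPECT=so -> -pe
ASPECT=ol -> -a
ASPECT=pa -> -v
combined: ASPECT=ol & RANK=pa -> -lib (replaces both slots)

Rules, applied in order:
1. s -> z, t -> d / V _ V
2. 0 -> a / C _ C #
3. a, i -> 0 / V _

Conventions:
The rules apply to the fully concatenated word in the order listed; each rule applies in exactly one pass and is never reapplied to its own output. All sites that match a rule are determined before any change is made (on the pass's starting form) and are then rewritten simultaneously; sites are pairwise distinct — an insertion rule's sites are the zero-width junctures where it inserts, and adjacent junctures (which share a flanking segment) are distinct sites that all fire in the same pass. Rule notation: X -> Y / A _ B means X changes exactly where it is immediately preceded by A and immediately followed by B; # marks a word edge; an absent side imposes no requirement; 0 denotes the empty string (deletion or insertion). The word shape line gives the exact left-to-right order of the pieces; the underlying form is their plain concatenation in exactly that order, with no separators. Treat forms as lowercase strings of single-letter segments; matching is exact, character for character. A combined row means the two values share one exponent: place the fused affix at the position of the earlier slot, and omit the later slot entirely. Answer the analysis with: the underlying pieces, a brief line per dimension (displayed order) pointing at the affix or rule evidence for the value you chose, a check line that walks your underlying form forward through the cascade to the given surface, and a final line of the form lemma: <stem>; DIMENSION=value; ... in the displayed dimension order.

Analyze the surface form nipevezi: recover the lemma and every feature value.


underlying: nipe-v-e-si
RANK=pa - signalled by the affix -e
CLASS=so - signalled by the affix -si
ASPECT=pa - signalled by the affix -v
check: nipevesi -> nipevezi -> nipevezi -> nipevezi
lemma: nipe; RANK=pa; CLASS=so; ASPECT=pa


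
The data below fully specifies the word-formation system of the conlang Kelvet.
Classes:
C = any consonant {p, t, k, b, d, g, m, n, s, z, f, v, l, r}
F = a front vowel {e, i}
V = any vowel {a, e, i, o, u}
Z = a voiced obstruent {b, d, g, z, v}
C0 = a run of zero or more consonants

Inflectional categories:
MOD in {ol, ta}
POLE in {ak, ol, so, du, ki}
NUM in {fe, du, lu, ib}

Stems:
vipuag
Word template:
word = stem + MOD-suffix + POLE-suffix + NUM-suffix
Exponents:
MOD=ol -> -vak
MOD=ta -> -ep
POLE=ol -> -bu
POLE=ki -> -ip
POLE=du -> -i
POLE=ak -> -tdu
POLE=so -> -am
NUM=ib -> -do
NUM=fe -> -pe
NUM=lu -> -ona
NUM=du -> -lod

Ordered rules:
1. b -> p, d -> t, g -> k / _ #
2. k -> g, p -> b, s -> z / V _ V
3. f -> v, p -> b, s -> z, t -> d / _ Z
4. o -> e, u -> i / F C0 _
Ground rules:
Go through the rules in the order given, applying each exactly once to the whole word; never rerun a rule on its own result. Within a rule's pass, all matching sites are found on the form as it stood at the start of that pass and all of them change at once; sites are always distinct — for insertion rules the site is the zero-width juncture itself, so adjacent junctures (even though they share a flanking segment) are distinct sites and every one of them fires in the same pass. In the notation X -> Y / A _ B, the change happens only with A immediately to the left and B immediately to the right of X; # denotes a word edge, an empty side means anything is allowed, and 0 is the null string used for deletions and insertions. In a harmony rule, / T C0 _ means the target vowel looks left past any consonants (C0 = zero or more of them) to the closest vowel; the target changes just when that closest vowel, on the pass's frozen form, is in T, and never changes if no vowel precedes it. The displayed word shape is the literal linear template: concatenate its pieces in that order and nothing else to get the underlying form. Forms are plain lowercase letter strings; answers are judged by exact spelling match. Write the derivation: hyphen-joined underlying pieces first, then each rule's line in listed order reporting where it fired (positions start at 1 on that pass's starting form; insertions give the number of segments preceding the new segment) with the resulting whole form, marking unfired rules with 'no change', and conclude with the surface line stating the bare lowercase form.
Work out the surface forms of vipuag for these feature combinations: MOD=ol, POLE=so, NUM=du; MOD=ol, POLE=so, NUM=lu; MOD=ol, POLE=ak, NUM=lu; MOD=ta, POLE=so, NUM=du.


cell MOD=ol, POLE=so, NUM=du:
underlying: vipuag-vak-am-lod
1. b -> p, d -> t, g -> k / _ #: fires at position(s) 14: vipuagvakamlot
2. k -> g, p -> b, s -> z / V _ V: fires at position(s) 3, 9: vibuagvagamlot
3. f -> v, p -> b, s -> z, t -> d / _ Z: no change
4. o -> e, u -> i / F C0 _: fires at position(s) 4: vibiagvagamlot
surface: vibiagvagamlot

cell MOD=ol, POLE=so, NUM=lu:
underlying: vipuag-vak-am-ona
1. b -> p, d -> t, g -> k / _ #: no change
2. k -> g, p -> b, s -> z / V _ V: fires at position(s) 3, 9: vibuagvagamona
3. f -> v, p -> b, s -> z, t -> d / _ Z: no change
4. o -> e, u -> i / F C0 _: fires at position(s) 4: vibiagvagamona
surface: vibiagvagamona

cell MOD=ol, POLE=ak, NUM=lu:
underlying: vipuag-vak-tdu-ona
1. b -> p, d -> t, g -> k / _ #: no change
2. k -> g, p -> b, s -> z / V _ V: fires at position(s) 3: vibuagvaktduona
3. f -> v, p -> b, s -> z, t -> d / _ Z: fires at position(s) 10: vibuagvakdduona
4. o -> e, u -> i / F C0 _: fires at position(s) 4: vibiagvakdduona
surface: vibiagvakdduona

cell MOD=ta, POLE=so, NUM=du:
underlying: vipuag-ep-am-lod
1. b -> p, d -> t, g -> k / _ #: fires at position(s) 13: vipuagepamlot
2. k -> g, p -> b, s -> z / V _ V: fires at position(s) 3, 8: vibuagebamlot
3. f -> v, p -> b, s -> z, t -> d / _ Z: no change
4. o -> e, u -> i / F C0 _: fires at position(s) 4: vibiagebamlot
surface: vibiagebamlot


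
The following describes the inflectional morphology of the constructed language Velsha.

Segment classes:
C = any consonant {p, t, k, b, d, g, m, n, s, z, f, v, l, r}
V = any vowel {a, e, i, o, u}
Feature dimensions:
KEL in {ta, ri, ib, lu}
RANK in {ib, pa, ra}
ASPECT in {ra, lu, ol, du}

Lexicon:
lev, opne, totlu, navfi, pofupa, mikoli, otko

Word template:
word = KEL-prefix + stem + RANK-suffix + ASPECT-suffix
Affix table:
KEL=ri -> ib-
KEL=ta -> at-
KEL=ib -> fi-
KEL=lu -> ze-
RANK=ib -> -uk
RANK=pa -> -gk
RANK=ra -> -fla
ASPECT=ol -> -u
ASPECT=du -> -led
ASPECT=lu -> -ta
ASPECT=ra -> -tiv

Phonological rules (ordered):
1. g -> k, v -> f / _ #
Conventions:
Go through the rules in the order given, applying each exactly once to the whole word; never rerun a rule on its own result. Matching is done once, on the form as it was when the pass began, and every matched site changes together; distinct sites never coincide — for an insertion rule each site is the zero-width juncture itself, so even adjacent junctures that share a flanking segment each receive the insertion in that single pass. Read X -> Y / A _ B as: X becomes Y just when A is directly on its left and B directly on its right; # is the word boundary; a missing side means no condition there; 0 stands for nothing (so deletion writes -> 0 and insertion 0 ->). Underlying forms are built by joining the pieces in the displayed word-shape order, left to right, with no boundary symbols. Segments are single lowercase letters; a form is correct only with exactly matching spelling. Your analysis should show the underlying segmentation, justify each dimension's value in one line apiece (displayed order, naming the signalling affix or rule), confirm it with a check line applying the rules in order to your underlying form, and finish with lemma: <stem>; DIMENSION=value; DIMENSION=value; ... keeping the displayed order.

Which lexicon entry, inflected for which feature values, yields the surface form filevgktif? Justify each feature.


underlying: fi-lev-gk-tiv
KEL=ib - signalled by the affix fi-
RANK=pa - signalled by the affix -gk
ASPECT=ra - signalled by the affix -tiv
check: filevgktiv -> filevgktif
lemma: lev; KEL=ib; RANK=pa; ASPECT=ra


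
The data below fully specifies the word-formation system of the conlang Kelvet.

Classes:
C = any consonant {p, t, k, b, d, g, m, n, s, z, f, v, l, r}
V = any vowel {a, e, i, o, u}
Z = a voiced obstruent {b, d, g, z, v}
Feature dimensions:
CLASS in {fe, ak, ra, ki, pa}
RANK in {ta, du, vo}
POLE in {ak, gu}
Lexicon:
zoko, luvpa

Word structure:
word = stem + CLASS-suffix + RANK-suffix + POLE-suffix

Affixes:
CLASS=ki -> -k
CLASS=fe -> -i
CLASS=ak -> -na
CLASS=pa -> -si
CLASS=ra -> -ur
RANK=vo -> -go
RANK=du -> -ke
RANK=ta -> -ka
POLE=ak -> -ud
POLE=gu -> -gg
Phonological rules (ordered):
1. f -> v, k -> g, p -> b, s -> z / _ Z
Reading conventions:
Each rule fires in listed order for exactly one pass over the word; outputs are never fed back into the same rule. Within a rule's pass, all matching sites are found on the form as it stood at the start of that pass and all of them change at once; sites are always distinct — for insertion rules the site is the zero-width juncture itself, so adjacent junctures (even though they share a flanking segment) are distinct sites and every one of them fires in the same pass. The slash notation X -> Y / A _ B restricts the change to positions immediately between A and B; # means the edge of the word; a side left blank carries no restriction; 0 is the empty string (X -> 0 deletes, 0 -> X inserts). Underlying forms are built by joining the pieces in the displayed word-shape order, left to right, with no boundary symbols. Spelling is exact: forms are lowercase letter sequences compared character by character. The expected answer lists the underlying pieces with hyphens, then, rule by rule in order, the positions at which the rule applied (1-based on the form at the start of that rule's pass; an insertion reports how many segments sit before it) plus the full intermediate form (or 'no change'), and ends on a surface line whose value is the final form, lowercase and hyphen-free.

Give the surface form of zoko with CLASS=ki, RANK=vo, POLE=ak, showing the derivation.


underlying: zoko-k-go-ud
1. f -> v, k -> g, p -> b, s -> z / _ Z: fires at position(s) 5: zokoggoud
surface: zokoggoud


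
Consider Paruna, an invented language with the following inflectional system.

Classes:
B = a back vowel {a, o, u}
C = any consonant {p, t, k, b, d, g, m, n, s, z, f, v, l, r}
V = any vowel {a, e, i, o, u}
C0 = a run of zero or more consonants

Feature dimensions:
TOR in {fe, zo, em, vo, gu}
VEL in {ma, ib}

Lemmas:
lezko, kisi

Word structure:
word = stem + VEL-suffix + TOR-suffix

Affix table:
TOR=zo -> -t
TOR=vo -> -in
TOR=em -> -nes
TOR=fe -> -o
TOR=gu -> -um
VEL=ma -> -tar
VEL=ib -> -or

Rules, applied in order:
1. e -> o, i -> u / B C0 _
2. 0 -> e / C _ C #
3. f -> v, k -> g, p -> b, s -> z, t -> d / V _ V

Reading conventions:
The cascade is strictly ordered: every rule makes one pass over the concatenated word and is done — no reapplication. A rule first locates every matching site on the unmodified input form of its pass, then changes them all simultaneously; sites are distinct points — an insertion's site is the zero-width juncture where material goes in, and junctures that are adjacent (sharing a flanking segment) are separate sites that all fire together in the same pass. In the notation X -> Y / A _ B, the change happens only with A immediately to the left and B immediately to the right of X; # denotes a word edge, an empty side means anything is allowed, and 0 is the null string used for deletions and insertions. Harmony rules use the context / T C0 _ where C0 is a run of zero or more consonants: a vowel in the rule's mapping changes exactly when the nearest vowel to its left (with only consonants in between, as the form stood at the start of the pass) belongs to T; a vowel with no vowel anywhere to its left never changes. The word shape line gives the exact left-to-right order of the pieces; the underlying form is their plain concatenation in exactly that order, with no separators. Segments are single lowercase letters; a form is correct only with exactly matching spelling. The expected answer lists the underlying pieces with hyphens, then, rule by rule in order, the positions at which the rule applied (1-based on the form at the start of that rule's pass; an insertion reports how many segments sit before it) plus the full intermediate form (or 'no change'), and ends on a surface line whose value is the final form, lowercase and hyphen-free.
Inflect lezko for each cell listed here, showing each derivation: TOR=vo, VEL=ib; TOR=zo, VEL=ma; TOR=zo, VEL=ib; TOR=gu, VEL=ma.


cell TOR=vo, VEL=ib:
underlying: lezko-or-in
1. e -> o, i -> u / B C0 _: fires at position(s) 8: lezkoorun
2. 0 -> e / C _ C #: no change
3. f -> v, k -> g, p -> b, s -> z, t -> d / V _ V: no change
surface: lezkoorun

cell TOR=zo, VEL=ma:
underlying: lezko-tar-t
1. e -> o, i -> u / B C0 _: no change
2. 0 -> e / C _ C #: inserts after position(s) 8: lezkotaret
3. f -> v, k -> g, p -> b, s -> z, t -> d / V _ V: fires at position(s) 6: lezkodaret
surface: lezkodaret

cell TOR=zo, VEL=ib:
underlying: lezko-or-t
1. e -> o, i -> u / B C0 _: no change
2. 0 -> e / C _ C #: inserts after position(s) 7: lezkooret
3. f -> v, k -> g, p -> b, s -> z, t -> d / V _ V: no change
surface: lezkooret

cell TOR=gu, VEL=ma:
underlying: lezko-tar-um
1. e -> o, i -> u / B C0 _: no change
2. 0 -> e / C _ C #: no change
3. f -> v, k -> g, p -> b, s -> z, t -> d / V _ V: fires at position(s) 6: lezkodarum
surface: lezkodarum


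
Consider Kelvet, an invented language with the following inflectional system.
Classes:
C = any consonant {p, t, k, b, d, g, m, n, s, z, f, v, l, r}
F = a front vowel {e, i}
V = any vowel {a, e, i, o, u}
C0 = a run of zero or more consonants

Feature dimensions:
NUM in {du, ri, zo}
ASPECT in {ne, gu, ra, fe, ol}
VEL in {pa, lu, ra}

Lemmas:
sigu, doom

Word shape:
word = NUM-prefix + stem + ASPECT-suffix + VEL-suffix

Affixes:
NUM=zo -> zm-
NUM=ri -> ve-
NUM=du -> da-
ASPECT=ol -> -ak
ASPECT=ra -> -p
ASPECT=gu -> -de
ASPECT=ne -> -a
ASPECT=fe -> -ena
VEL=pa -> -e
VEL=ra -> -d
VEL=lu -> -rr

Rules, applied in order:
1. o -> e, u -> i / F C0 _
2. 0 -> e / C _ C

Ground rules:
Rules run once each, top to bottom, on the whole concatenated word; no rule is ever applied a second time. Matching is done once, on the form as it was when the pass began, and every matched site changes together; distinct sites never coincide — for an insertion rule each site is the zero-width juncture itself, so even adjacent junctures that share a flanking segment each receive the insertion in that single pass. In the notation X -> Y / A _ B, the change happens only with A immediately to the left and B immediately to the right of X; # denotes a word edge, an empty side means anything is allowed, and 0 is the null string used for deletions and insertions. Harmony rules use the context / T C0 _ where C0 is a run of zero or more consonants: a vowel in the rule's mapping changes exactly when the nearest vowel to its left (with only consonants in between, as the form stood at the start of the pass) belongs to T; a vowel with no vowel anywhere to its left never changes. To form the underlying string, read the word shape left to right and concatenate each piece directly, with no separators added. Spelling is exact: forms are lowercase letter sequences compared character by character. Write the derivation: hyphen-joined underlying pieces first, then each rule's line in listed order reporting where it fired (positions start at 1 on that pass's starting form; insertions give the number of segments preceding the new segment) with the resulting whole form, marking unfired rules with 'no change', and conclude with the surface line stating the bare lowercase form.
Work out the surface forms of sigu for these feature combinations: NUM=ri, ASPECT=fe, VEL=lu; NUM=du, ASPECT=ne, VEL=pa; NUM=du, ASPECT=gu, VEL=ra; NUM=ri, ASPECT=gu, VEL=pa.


cell NUM=ri, ASPECT=fe, VEL=lu:
underlying: ve-sigu-ena-rr
1. o -> e, u -> i / F C0 _: fires at position(s) 6: vesigienarr
2. 0 -> e / C _ C: inserts after position(s) 10: vesigienarer
surface: vesigienarer

cell NUM=du, ASPECT=ne, VEL=pa:
underlying: da-sigu-a-e
1. o -> e, u -> i / F C0 _: fires at position(s) 6: dasigiae
2. 0 -> e / C _ C: no change
surface: dasigiae

cell NUM=du, ASPECT=gu, VEL=ra:
underlying: da-sigu-de-d
1. o -> e, u -> i / F C0 _: fires at position(s) 6: dasigided
2. 0 -> e / C _ C: no change
surface: dasigided

cell NUM=ri, ASPECT=gu, VEL=pa:
underlying: ve-sigu-de-e
1. o -> e, u -> i / F C0 _: fires at position(s) 6: vesigidee
2. 0 -> e / C _ C: no change
surface: vesigidee


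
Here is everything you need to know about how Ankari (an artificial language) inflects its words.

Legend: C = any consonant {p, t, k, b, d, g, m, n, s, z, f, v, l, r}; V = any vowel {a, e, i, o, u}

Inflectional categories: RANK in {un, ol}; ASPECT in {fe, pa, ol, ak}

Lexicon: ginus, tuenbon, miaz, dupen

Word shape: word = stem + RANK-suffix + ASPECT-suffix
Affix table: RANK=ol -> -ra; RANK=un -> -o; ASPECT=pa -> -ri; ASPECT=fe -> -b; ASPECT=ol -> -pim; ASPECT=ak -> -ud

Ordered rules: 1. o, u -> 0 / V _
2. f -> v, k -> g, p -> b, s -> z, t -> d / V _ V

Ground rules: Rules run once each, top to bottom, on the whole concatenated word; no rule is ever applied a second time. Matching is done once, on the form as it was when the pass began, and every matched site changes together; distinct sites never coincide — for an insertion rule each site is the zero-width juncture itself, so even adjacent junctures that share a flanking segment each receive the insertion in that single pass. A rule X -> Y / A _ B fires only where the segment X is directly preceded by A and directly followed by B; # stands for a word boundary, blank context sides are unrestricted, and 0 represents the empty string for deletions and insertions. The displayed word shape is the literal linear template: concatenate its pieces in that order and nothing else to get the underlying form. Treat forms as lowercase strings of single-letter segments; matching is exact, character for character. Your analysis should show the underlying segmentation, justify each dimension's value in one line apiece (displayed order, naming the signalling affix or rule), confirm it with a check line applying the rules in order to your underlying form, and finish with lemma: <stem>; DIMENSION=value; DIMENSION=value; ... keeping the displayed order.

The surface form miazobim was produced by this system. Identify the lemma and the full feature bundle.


underlying: miaz-o-pim
RANK=un - signalled by the affix -o
ASPECT=ol - signalled by the affix -pim
check: miazopim -> miazopim -> miazobim
lemma: miaz; RANK=un; ASPECT=ol


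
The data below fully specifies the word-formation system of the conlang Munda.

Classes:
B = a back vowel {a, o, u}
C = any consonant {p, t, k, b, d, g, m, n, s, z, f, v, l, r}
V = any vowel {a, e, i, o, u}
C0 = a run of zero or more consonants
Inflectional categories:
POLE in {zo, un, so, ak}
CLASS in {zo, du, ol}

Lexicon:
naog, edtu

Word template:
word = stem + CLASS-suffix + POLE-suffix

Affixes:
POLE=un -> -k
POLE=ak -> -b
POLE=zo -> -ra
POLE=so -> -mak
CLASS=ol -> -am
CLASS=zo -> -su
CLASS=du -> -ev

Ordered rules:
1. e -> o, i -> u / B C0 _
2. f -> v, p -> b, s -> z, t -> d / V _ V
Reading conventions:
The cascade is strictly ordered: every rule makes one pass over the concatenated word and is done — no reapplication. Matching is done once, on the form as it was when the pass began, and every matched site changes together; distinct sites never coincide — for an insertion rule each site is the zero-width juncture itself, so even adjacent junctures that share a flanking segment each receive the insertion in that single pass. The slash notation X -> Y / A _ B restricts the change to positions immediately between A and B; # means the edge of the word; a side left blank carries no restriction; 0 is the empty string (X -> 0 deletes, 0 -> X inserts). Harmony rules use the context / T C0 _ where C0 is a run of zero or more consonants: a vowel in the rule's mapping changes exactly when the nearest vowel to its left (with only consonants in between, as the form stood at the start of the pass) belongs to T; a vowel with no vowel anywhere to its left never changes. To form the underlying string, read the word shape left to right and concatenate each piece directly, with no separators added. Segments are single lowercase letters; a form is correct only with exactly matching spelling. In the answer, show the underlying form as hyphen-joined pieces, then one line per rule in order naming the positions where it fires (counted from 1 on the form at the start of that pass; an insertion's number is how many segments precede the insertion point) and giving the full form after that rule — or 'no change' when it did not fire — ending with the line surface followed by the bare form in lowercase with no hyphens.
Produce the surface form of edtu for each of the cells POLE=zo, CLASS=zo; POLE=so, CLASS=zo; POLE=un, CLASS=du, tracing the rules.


cell POLE=zo, CLASS=zo:
underlying: edtu-su-ra
1. e -> o, i -> u / B C0 _: no change
2. f -> v, p -> b, s -> z, t -> d / V _ V: fires at position(s) 5: edtuzura
surface: edtuzura

cell POLE=so, CLASS=zo:
underlying: edtu-su-mak
1. e -> o, i -> u / B C0 _: no change
2. f -> v, p -> b, s -> z, t -> d / V _ V: fires at position(s) 5: edtuzumak
surface: edtuzumak

cell POLE=un, CLASS=du:
underlying: edtu-ev-k
1. e -> o, i -> u / B C0 _: fires at position(s) 5: edtuovk
2. f -> v, p -> b, s -> z, t -> d / V _ V: no change
surface: edtuovk


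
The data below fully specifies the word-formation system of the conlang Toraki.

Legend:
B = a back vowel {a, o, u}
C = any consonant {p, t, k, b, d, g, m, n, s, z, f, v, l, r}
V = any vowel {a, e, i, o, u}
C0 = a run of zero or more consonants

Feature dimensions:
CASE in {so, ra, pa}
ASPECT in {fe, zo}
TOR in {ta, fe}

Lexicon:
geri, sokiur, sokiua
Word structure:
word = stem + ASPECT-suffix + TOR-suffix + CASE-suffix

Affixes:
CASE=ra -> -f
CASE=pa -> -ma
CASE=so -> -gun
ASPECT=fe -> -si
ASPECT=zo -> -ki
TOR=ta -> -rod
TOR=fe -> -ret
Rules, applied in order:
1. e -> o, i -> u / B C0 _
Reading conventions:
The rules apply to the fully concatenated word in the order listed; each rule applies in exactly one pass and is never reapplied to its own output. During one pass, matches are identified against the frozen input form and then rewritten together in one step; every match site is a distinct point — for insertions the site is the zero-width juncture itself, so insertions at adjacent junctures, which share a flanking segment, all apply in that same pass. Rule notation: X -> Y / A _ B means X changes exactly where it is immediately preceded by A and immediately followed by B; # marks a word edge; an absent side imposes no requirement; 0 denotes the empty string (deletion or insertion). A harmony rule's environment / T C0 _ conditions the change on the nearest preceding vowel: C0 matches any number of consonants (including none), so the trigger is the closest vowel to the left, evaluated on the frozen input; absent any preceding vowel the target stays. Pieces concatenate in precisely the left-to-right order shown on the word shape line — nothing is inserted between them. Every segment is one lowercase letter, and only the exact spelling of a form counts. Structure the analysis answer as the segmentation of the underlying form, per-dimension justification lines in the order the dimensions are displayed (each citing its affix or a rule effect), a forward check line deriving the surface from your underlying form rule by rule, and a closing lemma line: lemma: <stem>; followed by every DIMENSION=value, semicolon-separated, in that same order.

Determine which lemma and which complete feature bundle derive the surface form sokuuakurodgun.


underlying: sokiua-ki-rod-gun
CASE=so - signalled by the affix -gun
ASPECT=zo - signalled by the affix -ki
TOR=ta - signalled by the affix -rod
check: sokiuakirodgun -> sokuuakurodgun
lemma: sokiua; CASE=so; ASPECT=zo; TOR=ta


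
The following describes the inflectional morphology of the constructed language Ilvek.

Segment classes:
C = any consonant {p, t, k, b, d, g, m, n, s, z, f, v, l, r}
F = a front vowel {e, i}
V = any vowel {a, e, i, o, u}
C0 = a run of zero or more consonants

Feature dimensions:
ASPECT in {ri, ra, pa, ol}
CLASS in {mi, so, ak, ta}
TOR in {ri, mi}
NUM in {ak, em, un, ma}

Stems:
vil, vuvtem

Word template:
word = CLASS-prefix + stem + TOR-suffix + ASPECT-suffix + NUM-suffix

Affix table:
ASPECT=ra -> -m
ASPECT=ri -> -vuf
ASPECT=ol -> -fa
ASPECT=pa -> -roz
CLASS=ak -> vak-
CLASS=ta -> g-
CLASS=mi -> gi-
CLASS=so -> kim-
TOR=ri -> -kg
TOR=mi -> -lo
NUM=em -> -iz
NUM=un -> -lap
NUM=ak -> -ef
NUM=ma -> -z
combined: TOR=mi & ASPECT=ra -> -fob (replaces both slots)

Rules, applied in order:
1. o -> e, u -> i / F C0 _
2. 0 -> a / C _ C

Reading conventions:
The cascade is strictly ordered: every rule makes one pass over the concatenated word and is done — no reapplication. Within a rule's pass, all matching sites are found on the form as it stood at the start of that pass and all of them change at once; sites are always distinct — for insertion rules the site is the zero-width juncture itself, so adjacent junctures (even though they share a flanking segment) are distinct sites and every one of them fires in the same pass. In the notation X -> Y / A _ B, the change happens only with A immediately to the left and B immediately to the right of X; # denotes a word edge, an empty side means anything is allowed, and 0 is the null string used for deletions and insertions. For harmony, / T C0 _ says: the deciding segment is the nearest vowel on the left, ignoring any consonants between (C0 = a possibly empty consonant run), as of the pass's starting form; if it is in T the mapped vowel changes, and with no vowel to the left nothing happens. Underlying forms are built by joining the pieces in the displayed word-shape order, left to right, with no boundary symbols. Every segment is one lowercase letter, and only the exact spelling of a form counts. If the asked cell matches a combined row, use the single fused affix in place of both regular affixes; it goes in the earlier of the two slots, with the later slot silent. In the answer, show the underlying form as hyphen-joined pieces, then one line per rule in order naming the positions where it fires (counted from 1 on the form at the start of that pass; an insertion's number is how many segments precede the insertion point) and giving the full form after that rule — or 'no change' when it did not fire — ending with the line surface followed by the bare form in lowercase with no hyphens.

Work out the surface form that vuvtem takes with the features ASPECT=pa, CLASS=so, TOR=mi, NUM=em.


underlying: kim-vuvtem-lo-roz-iz
1. o -> e, u -> i / F C0 _: fires at position(s) 5, 11: kimvivtemleroziz
2. 0 -> a / C _ C: inserts after position(s) 3, 6, 9: kimavivatemaleroziz
surface: kimavivatemaleroziz
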